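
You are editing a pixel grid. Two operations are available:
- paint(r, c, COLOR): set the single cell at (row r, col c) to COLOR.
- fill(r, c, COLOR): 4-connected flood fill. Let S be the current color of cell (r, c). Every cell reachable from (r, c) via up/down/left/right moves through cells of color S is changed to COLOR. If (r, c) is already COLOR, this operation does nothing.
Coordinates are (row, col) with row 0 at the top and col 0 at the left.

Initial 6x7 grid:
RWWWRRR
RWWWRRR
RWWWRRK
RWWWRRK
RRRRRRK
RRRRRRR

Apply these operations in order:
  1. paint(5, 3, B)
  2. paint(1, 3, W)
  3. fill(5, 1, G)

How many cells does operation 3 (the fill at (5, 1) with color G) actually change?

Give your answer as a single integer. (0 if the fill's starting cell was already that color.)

Answer: 26

Derivation:
After op 1 paint(5,3,B):
RWWWRRR
RWWWRRR
RWWWRRK
RWWWRRK
RRRRRRK
RRRBRRR
After op 2 paint(1,3,W):
RWWWRRR
RWWWRRR
RWWWRRK
RWWWRRK
RRRRRRK
RRRBRRR
After op 3 fill(5,1,G) [26 cells changed]:
GWWWGGG
GWWWGGG
GWWWGGK
GWWWGGK
GGGGGGK
GGGBGGG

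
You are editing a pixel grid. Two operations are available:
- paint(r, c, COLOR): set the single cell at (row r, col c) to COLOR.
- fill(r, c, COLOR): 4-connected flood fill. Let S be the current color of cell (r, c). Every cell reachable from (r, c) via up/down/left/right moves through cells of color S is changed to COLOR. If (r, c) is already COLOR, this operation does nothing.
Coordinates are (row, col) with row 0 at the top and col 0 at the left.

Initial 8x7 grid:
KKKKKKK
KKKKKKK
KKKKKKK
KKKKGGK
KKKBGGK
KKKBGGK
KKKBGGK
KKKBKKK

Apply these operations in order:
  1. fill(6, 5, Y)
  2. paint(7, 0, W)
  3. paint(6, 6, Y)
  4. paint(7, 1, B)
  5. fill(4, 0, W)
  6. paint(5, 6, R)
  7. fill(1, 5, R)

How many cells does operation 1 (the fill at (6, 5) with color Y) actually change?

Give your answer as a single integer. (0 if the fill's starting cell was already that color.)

Answer: 8

Derivation:
After op 1 fill(6,5,Y) [8 cells changed]:
KKKKKKK
KKKKKKK
KKKKKKK
KKKKYYK
KKKBYYK
KKKBYYK
KKKBYYK
KKKBKKK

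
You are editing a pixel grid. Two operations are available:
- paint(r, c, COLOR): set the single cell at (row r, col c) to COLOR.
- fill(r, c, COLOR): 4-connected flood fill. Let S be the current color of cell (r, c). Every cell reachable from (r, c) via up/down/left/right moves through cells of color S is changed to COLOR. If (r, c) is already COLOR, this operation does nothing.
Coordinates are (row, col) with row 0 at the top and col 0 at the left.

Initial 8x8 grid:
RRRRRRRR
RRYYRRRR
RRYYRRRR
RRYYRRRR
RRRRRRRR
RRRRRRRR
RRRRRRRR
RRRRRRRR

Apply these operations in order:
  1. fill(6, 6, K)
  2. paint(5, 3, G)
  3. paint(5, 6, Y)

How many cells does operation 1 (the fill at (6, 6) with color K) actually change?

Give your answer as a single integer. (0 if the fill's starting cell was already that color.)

Answer: 58

Derivation:
After op 1 fill(6,6,K) [58 cells changed]:
KKKKKKKK
KKYYKKKK
KKYYKKKK
KKYYKKKK
KKKKKKKK
KKKKKKKK
KKKKKKKK
KKKKKKKK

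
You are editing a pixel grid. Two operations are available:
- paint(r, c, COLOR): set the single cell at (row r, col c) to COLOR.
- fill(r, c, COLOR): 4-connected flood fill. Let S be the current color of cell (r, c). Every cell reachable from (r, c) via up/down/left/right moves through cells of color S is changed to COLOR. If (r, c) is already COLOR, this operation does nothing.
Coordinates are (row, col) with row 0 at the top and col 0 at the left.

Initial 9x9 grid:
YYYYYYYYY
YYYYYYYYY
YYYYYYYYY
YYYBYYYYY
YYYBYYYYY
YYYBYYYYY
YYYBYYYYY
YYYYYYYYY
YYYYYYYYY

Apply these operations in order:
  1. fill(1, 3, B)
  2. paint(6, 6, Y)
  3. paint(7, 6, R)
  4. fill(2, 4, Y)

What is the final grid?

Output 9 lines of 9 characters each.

After op 1 fill(1,3,B) [77 cells changed]:
BBBBBBBBB
BBBBBBBBB
BBBBBBBBB
BBBBBBBBB
BBBBBBBBB
BBBBBBBBB
BBBBBBBBB
BBBBBBBBB
BBBBBBBBB
After op 2 paint(6,6,Y):
BBBBBBBBB
BBBBBBBBB
BBBBBBBBB
BBBBBBBBB
BBBBBBBBB
BBBBBBBBB
BBBBBBYBB
BBBBBBBBB
BBBBBBBBB
After op 3 paint(7,6,R):
BBBBBBBBB
BBBBBBBBB
BBBBBBBBB
BBBBBBBBB
BBBBBBBBB
BBBBBBBBB
BBBBBBYBB
BBBBBBRBB
BBBBBBBBB
After op 4 fill(2,4,Y) [79 cells changed]:
YYYYYYYYY
YYYYYYYYY
YYYYYYYYY
YYYYYYYYY
YYYYYYYYY
YYYYYYYYY
YYYYYYYYY
YYYYYYRYY
YYYYYYYYY

Answer: YYYYYYYYY
YYYYYYYYY
YYYYYYYYY
YYYYYYYYY
YYYYYYYYY
YYYYYYYYY
YYYYYYYYY
YYYYYYRYY
YYYYYYYYY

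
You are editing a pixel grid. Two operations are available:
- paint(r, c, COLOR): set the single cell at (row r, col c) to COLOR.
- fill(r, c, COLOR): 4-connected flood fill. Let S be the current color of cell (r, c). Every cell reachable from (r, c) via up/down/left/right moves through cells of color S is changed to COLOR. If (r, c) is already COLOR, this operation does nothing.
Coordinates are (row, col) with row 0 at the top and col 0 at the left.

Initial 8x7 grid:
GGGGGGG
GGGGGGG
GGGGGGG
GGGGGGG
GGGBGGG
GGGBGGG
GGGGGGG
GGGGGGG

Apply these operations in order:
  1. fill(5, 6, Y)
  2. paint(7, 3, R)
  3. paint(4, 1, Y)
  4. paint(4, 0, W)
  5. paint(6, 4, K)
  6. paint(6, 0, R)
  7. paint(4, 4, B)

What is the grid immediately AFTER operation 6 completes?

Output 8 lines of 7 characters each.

Answer: YYYYYYY
YYYYYYY
YYYYYYY
YYYYYYY
WYYBYYY
YYYBYYY
RYYYKYY
YYYRYYY

Derivation:
After op 1 fill(5,6,Y) [54 cells changed]:
YYYYYYY
YYYYYYY
YYYYYYY
YYYYYYY
YYYBYYY
YYYBYYY
YYYYYYY
YYYYYYY
After op 2 paint(7,3,R):
YYYYYYY
YYYYYYY
YYYYYYY
YYYYYYY
YYYBYYY
YYYBYYY
YYYYYYY
YYYRYYY
After op 3 paint(4,1,Y):
YYYYYYY
YYYYYYY
YYYYYYY
YYYYYYY
YYYBYYY
YYYBYYY
YYYYYYY
YYYRYYY
After op 4 paint(4,0,W):
YYYYYYY
YYYYYYY
YYYYYYY
YYYYYYY
WYYBYYY
YYYBYYY
YYYYYYY
YYYRYYY
After op 5 paint(6,4,K):
YYYYYYY
YYYYYYY
YYYYYYY
YYYYYYY
WYYBYYY
YYYBYYY
YYYYKYY
YYYRYYY
After op 6 paint(6,0,R):
YYYYYYY
YYYYYYY
YYYYYYY
YYYYYYY
WYYBYYY
YYYBYYY
RYYYKYY
YYYRYYY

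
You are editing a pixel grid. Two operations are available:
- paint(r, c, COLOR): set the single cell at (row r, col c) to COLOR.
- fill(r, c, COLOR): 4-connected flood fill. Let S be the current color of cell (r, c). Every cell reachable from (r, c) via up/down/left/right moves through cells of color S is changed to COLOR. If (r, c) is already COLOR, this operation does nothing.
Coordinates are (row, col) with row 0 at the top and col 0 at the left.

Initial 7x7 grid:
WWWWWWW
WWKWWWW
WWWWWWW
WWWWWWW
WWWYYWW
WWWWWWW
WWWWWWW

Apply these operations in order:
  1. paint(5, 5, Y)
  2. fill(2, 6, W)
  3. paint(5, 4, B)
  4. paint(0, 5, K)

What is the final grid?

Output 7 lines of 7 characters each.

Answer: WWWWWKW
WWKWWWW
WWWWWWW
WWWWWWW
WWWYYWW
WWWWBYW
WWWWWWW

Derivation:
After op 1 paint(5,5,Y):
WWWWWWW
WWKWWWW
WWWWWWW
WWWWWWW
WWWYYWW
WWWWWYW
WWWWWWW
After op 2 fill(2,6,W) [0 cells changed]:
WWWWWWW
WWKWWWW
WWWWWWW
WWWWWWW
WWWYYWW
WWWWWYW
WWWWWWW
After op 3 paint(5,4,B):
WWWWWWW
WWKWWWW
WWWWWWW
WWWWWWW
WWWYYWW
WWWWBYW
WWWWWWW
After op 4 paint(0,5,K):
WWWWWKW
WWKWWWW
WWWWWWW
WWWWWWW
WWWYYWW
WWWWBYW
WWWWWWW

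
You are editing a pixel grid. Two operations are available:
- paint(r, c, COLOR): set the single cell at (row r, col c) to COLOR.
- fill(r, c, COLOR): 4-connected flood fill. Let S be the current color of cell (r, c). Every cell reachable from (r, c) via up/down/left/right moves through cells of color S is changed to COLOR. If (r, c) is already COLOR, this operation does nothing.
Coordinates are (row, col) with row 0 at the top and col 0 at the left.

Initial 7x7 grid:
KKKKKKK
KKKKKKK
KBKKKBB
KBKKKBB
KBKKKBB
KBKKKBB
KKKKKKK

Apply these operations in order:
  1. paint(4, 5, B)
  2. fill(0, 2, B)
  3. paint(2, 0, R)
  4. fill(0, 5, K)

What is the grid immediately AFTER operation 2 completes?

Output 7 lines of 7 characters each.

Answer: BBBBBBB
BBBBBBB
BBBBBBB
BBBBBBB
BBBBBBB
BBBBBBB
BBBBBBB

Derivation:
After op 1 paint(4,5,B):
KKKKKKK
KKKKKKK
KBKKKBB
KBKKKBB
KBKKKBB
KBKKKBB
KKKKKKK
After op 2 fill(0,2,B) [37 cells changed]:
BBBBBBB
BBBBBBB
BBBBBBB
BBBBBBB
BBBBBBB
BBBBBBB
BBBBBBB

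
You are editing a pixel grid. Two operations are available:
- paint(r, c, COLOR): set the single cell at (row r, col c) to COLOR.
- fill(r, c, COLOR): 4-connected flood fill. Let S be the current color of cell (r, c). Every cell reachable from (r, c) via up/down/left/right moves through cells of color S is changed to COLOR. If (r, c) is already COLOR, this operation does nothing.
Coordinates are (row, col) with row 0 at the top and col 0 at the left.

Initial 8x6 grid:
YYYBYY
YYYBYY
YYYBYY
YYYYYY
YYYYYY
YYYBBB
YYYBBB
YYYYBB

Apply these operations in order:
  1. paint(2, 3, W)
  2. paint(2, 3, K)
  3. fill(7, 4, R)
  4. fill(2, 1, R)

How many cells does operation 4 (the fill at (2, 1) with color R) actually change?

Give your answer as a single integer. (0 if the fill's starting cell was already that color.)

After op 1 paint(2,3,W):
YYYBYY
YYYBYY
YYYWYY
YYYYYY
YYYYYY
YYYBBB
YYYBBB
YYYYBB
After op 2 paint(2,3,K):
YYYBYY
YYYBYY
YYYKYY
YYYYYY
YYYYYY
YYYBBB
YYYBBB
YYYYBB
After op 3 fill(7,4,R) [8 cells changed]:
YYYBYY
YYYBYY
YYYKYY
YYYYYY
YYYYYY
YYYRRR
YYYRRR
YYYYRR
After op 4 fill(2,1,R) [37 cells changed]:
RRRBRR
RRRBRR
RRRKRR
RRRRRR
RRRRRR
RRRRRR
RRRRRR
RRRRRR

Answer: 37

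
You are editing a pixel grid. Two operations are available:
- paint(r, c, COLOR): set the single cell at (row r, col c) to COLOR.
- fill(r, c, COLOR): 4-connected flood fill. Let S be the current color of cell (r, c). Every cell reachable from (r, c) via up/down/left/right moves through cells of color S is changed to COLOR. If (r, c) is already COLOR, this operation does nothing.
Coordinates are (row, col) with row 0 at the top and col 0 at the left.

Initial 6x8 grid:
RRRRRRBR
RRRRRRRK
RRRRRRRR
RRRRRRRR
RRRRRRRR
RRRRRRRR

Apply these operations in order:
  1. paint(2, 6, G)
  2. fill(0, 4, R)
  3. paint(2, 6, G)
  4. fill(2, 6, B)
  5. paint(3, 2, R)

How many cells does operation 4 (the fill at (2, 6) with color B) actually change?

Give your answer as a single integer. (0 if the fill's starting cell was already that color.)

Answer: 1

Derivation:
After op 1 paint(2,6,G):
RRRRRRBR
RRRRRRRK
RRRRRRGR
RRRRRRRR
RRRRRRRR
RRRRRRRR
After op 2 fill(0,4,R) [0 cells changed]:
RRRRRRBR
RRRRRRRK
RRRRRRGR
RRRRRRRR
RRRRRRRR
RRRRRRRR
After op 3 paint(2,6,G):
RRRRRRBR
RRRRRRRK
RRRRRRGR
RRRRRRRR
RRRRRRRR
RRRRRRRR
After op 4 fill(2,6,B) [1 cells changed]:
RRRRRRBR
RRRRRRRK
RRRRRRBR
RRRRRRRR
RRRRRRRR
RRRRRRRR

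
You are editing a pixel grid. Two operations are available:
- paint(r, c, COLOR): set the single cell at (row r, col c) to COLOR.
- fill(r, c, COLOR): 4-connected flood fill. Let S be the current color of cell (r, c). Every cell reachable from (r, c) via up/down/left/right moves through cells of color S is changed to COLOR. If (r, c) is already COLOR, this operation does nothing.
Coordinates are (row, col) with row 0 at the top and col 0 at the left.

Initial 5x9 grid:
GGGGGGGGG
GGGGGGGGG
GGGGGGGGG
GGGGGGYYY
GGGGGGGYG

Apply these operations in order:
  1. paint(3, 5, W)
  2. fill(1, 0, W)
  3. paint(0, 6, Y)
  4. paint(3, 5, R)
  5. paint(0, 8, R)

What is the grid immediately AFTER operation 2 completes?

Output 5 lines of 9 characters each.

Answer: WWWWWWWWW
WWWWWWWWW
WWWWWWWWW
WWWWWWYYY
WWWWWWWYG

Derivation:
After op 1 paint(3,5,W):
GGGGGGGGG
GGGGGGGGG
GGGGGGGGG
GGGGGWYYY
GGGGGGGYG
After op 2 fill(1,0,W) [39 cells changed]:
WWWWWWWWW
WWWWWWWWW
WWWWWWWWW
WWWWWWYYY
WWWWWWWYG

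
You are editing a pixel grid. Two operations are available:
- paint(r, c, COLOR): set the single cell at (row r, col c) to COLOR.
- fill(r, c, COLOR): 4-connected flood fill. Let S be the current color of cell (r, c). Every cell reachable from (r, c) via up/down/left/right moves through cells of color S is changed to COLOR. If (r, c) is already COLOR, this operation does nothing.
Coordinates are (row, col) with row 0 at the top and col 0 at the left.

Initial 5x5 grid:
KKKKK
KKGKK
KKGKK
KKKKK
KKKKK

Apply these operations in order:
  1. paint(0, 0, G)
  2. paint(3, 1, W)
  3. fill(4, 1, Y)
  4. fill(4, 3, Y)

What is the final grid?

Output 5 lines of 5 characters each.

After op 1 paint(0,0,G):
GKKKK
KKGKK
KKGKK
KKKKK
KKKKK
After op 2 paint(3,1,W):
GKKKK
KKGKK
KKGKK
KWKKK
KKKKK
After op 3 fill(4,1,Y) [21 cells changed]:
GYYYY
YYGYY
YYGYY
YWYYY
YYYYY
After op 4 fill(4,3,Y) [0 cells changed]:
GYYYY
YYGYY
YYGYY
YWYYY
YYYYY

Answer: GYYYY
YYGYY
YYGYY
YWYYY
YYYYY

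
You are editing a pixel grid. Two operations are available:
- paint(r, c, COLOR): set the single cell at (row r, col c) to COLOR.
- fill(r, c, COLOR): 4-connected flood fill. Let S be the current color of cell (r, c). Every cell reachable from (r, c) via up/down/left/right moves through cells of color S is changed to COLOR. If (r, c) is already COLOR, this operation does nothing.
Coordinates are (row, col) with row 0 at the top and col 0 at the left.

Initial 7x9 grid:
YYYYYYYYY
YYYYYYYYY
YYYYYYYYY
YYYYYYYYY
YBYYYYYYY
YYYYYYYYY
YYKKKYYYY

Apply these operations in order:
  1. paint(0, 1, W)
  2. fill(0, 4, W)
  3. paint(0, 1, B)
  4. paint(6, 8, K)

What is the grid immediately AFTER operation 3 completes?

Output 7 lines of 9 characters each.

Answer: WBWWWWWWW
WWWWWWWWW
WWWWWWWWW
WWWWWWWWW
WBWWWWWWW
WWWWWWWWW
WWKKKWWWW

Derivation:
After op 1 paint(0,1,W):
YWYYYYYYY
YYYYYYYYY
YYYYYYYYY
YYYYYYYYY
YBYYYYYYY
YYYYYYYYY
YYKKKYYYY
After op 2 fill(0,4,W) [58 cells changed]:
WWWWWWWWW
WWWWWWWWW
WWWWWWWWW
WWWWWWWWW
WBWWWWWWW
WWWWWWWWW
WWKKKWWWW
After op 3 paint(0,1,B):
WBWWWWWWW
WWWWWWWWW
WWWWWWWWW
WWWWWWWWW
WBWWWWWWW
WWWWWWWWW
WWKKKWWWW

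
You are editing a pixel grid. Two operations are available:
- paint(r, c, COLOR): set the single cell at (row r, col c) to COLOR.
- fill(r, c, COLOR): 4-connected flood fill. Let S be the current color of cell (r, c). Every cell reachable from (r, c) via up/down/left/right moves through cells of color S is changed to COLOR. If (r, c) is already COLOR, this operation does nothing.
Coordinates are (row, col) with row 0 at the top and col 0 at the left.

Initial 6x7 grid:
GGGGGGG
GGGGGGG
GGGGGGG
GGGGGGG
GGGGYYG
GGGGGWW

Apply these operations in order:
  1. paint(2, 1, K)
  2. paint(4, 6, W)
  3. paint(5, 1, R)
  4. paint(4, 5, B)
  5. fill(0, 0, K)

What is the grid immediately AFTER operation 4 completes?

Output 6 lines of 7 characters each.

Answer: GGGGGGG
GGGGGGG
GKGGGGG
GGGGGGG
GGGGYBW
GRGGGWW

Derivation:
After op 1 paint(2,1,K):
GGGGGGG
GGGGGGG
GKGGGGG
GGGGGGG
GGGGYYG
GGGGGWW
After op 2 paint(4,6,W):
GGGGGGG
GGGGGGG
GKGGGGG
GGGGGGG
GGGGYYW
GGGGGWW
After op 3 paint(5,1,R):
GGGGGGG
GGGGGGG
GKGGGGG
GGGGGGG
GGGGYYW
GRGGGWW
After op 4 paint(4,5,B):
GGGGGGG
GGGGGGG
GKGGGGG
GGGGGGG
GGGGYBW
GRGGGWW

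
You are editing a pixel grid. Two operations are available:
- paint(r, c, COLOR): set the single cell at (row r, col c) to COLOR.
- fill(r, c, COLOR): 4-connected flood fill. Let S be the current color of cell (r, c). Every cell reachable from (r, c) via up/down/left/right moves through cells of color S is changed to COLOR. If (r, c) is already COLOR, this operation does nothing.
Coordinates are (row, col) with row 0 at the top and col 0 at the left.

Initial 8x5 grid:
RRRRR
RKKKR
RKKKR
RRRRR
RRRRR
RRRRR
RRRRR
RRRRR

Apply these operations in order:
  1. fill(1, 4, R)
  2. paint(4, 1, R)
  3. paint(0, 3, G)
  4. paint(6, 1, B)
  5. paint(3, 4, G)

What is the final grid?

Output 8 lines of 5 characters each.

Answer: RRRGR
RKKKR
RKKKR
RRRRG
RRRRR
RRRRR
RBRRR
RRRRR

Derivation:
After op 1 fill(1,4,R) [0 cells changed]:
RRRRR
RKKKR
RKKKR
RRRRR
RRRRR
RRRRR
RRRRR
RRRRR
After op 2 paint(4,1,R):
RRRRR
RKKKR
RKKKR
RRRRR
RRRRR
RRRRR
RRRRR
RRRRR
After op 3 paint(0,3,G):
RRRGR
RKKKR
RKKKR
RRRRR
RRRRR
RRRRR
RRRRR
RRRRR
After op 4 paint(6,1,B):
RRRGR
RKKKR
RKKKR
RRRRR
RRRRR
RRRRR
RBRRR
RRRRR
After op 5 paint(3,4,G):
RRRGR
RKKKR
RKKKR
RRRRG
RRRRR
RRRRR
RBRRR
RRRRR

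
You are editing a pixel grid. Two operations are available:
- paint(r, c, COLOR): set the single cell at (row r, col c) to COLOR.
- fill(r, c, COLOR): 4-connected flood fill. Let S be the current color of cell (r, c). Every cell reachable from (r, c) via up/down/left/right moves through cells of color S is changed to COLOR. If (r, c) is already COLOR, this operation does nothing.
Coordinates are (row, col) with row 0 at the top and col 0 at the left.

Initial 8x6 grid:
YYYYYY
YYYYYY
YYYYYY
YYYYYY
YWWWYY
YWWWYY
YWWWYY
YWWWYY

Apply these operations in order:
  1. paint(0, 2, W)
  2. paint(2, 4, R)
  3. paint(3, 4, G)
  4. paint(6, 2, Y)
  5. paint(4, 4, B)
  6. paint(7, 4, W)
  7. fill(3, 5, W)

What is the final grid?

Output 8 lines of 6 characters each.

After op 1 paint(0,2,W):
YYWYYY
YYYYYY
YYYYYY
YYYYYY
YWWWYY
YWWWYY
YWWWYY
YWWWYY
After op 2 paint(2,4,R):
YYWYYY
YYYYYY
YYYYRY
YYYYYY
YWWWYY
YWWWYY
YWWWYY
YWWWYY
After op 3 paint(3,4,G):
YYWYYY
YYYYYY
YYYYRY
YYYYGY
YWWWYY
YWWWYY
YWWWYY
YWWWYY
After op 4 paint(6,2,Y):
YYWYYY
YYYYYY
YYYYRY
YYYYGY
YWWWYY
YWWWYY
YWYWYY
YWWWYY
After op 5 paint(4,4,B):
YYWYYY
YYYYYY
YYYYRY
YYYYGY
YWWWBY
YWWWYY
YWYWYY
YWWWYY
After op 6 paint(7,4,W):
YYWYYY
YYYYYY
YYYYRY
YYYYGY
YWWWBY
YWWWYY
YWYWYY
YWWWWY
After op 7 fill(3,5,W) [31 cells changed]:
WWWWWW
WWWWWW
WWWWRW
WWWWGW
WWWWBW
WWWWWW
WWYWWW
WWWWWW

Answer: WWWWWW
WWWWWW
WWWWRW
WWWWGW
WWWWBW
WWWWWW
WWYWWW
WWWWWW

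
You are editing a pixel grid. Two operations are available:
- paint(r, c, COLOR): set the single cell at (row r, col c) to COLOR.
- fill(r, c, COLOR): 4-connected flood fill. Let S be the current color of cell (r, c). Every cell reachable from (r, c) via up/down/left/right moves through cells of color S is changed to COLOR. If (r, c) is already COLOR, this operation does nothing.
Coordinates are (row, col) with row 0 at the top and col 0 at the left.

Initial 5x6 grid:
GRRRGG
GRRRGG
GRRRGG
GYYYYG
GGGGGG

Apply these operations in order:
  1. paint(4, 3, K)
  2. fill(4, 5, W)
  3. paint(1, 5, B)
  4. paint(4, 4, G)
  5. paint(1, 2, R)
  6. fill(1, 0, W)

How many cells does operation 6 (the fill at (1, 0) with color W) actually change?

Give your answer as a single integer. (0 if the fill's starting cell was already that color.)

After op 1 paint(4,3,K):
GRRRGG
GRRRGG
GRRRGG
GYYYYG
GGGKGG
After op 2 fill(4,5,W) [9 cells changed]:
GRRRWW
GRRRWW
GRRRWW
GYYYYW
GGGKWW
After op 3 paint(1,5,B):
GRRRWW
GRRRWB
GRRRWW
GYYYYW
GGGKWW
After op 4 paint(4,4,G):
GRRRWW
GRRRWB
GRRRWW
GYYYYW
GGGKGW
After op 5 paint(1,2,R):
GRRRWW
GRRRWB
GRRRWW
GYYYYW
GGGKGW
After op 6 fill(1,0,W) [7 cells changed]:
WRRRWW
WRRRWB
WRRRWW
WYYYYW
WWWKGW

Answer: 7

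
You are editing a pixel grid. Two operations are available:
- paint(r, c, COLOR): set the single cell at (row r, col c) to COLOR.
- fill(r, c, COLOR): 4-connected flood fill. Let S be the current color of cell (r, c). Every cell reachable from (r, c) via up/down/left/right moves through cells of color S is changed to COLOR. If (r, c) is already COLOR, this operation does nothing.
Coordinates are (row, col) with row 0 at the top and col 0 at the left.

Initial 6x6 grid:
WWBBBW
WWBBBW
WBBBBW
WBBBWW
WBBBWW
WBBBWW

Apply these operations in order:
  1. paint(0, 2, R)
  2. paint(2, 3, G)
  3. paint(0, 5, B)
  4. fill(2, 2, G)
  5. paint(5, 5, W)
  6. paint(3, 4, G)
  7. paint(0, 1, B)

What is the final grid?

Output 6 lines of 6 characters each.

After op 1 paint(0,2,R):
WWRBBW
WWBBBW
WBBBBW
WBBBWW
WBBBWW
WBBBWW
After op 2 paint(2,3,G):
WWRBBW
WWBBBW
WBBGBW
WBBBWW
WBBBWW
WBBBWW
After op 3 paint(0,5,B):
WWRBBB
WWBBBW
WBBGBW
WBBBWW
WBBBWW
WBBBWW
After op 4 fill(2,2,G) [18 cells changed]:
WWRGGG
WWGGGW
WGGGGW
WGGGWW
WGGGWW
WGGGWW
After op 5 paint(5,5,W):
WWRGGG
WWGGGW
WGGGGW
WGGGWW
WGGGWW
WGGGWW
After op 6 paint(3,4,G):
WWRGGG
WWGGGW
WGGGGW
WGGGGW
WGGGWW
WGGGWW
After op 7 paint(0,1,B):
WBRGGG
WWGGGW
WGGGGW
WGGGGW
WGGGWW
WGGGWW

Answer: WBRGGG
WWGGGW
WGGGGW
WGGGGW
WGGGWW
WGGGWW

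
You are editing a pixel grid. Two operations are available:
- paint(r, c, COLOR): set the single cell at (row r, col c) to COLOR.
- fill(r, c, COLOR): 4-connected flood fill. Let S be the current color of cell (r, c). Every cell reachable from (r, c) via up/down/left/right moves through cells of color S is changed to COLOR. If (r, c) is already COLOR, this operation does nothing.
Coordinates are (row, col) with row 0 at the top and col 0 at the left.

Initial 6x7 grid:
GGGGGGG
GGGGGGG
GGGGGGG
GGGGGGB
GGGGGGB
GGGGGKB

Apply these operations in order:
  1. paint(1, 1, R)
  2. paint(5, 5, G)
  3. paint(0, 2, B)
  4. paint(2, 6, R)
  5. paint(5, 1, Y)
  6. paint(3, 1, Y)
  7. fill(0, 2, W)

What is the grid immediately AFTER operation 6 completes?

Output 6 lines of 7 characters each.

Answer: GGBGGGG
GRGGGGG
GGGGGGR
GYGGGGB
GGGGGGB
GYGGGGB

Derivation:
After op 1 paint(1,1,R):
GGGGGGG
GRGGGGG
GGGGGGG
GGGGGGB
GGGGGGB
GGGGGKB
After op 2 paint(5,5,G):
GGGGGGG
GRGGGGG
GGGGGGG
GGGGGGB
GGGGGGB
GGGGGGB
After op 3 paint(0,2,B):
GGBGGGG
GRGGGGG
GGGGGGG
GGGGGGB
GGGGGGB
GGGGGGB
After op 4 paint(2,6,R):
GGBGGGG
GRGGGGG
GGGGGGR
GGGGGGB
GGGGGGB
GGGGGGB
After op 5 paint(5,1,Y):
GGBGGGG
GRGGGGG
GGGGGGR
GGGGGGB
GGGGGGB
GYGGGGB
After op 6 paint(3,1,Y):
GGBGGGG
GRGGGGG
GGGGGGR
GYGGGGB
GGGGGGB
GYGGGGB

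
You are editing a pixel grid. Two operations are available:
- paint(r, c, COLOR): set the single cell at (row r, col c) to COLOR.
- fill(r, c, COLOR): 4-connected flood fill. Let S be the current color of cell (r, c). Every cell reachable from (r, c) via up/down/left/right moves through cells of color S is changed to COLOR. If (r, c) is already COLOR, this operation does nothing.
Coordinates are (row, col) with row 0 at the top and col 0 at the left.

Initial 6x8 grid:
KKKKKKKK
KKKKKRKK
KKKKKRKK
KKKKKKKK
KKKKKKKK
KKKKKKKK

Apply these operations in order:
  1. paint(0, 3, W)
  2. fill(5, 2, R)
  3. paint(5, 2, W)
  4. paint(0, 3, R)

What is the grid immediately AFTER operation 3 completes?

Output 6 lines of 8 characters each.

Answer: RRRWRRRR
RRRRRRRR
RRRRRRRR
RRRRRRRR
RRRRRRRR
RRWRRRRR

Derivation:
After op 1 paint(0,3,W):
KKKWKKKK
KKKKKRKK
KKKKKRKK
KKKKKKKK
KKKKKKKK
KKKKKKKK
After op 2 fill(5,2,R) [45 cells changed]:
RRRWRRRR
RRRRRRRR
RRRRRRRR
RRRRRRRR
RRRRRRRR
RRRRRRRR
After op 3 paint(5,2,W):
RRRWRRRR
RRRRRRRR
RRRRRRRR
RRRRRRRR
RRRRRRRR
RRWRRRRR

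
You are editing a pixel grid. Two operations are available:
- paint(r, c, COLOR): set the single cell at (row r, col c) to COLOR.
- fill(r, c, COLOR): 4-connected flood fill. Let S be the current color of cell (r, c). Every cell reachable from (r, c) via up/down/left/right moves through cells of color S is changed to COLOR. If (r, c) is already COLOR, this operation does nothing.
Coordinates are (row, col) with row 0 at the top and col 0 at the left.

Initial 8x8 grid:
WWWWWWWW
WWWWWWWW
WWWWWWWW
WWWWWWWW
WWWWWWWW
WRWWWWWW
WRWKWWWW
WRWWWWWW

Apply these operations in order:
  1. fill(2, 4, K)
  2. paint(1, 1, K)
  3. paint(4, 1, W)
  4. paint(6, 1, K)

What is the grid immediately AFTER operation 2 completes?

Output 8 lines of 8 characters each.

Answer: KKKKKKKK
KKKKKKKK
KKKKKKKK
KKKKKKKK
KKKKKKKK
KRKKKKKK
KRKKKKKK
KRKKKKKK

Derivation:
After op 1 fill(2,4,K) [60 cells changed]:
KKKKKKKK
KKKKKKKK
KKKKKKKK
KKKKKKKK
KKKKKKKK
KRKKKKKK
KRKKKKKK
KRKKKKKK
After op 2 paint(1,1,K):
KKKKKKKK
KKKKKKKK
KKKKKKKK
KKKKKKKK
KKKKKKKK
KRKKKKKK
KRKKKKKK
KRKKKKKK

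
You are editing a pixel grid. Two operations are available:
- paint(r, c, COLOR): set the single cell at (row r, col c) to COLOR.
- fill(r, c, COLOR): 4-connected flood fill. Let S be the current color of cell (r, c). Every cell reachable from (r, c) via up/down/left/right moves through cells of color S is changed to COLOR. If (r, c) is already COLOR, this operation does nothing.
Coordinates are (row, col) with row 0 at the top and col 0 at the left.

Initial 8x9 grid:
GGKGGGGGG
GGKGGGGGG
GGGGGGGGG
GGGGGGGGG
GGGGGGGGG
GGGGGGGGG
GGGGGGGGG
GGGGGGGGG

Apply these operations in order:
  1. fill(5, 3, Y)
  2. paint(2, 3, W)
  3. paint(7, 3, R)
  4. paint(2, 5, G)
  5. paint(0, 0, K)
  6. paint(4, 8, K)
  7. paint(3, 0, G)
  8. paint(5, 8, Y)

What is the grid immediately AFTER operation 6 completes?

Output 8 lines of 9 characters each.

Answer: KYKYYYYYY
YYKYYYYYY
YYYWYGYYY
YYYYYYYYY
YYYYYYYYK
YYYYYYYYY
YYYYYYYYY
YYYRYYYYY

Derivation:
After op 1 fill(5,3,Y) [70 cells changed]:
YYKYYYYYY
YYKYYYYYY
YYYYYYYYY
YYYYYYYYY
YYYYYYYYY
YYYYYYYYY
YYYYYYYYY
YYYYYYYYY
After op 2 paint(2,3,W):
YYKYYYYYY
YYKYYYYYY
YYYWYYYYY
YYYYYYYYY
YYYYYYYYY
YYYYYYYYY
YYYYYYYYY
YYYYYYYYY
After op 3 paint(7,3,R):
YYKYYYYYY
YYKYYYYYY
YYYWYYYYY
YYYYYYYYY
YYYYYYYYY
YYYYYYYYY
YYYYYYYYY
YYYRYYYYY
After op 4 paint(2,5,G):
YYKYYYYYY
YYKYYYYYY
YYYWYGYYY
YYYYYYYYY
YYYYYYYYY
YYYYYYYYY
YYYYYYYYY
YYYRYYYYY
After op 5 paint(0,0,K):
KYKYYYYYY
YYKYYYYYY
YYYWYGYYY
YYYYYYYYY
YYYYYYYYY
YYYYYYYYY
YYYYYYYYY
YYYRYYYYY
After op 6 paint(4,8,K):
KYKYYYYYY
YYKYYYYYY
YYYWYGYYY
YYYYYYYYY
YYYYYYYYK
YYYYYYYYY
YYYYYYYYY
YYYRYYYYY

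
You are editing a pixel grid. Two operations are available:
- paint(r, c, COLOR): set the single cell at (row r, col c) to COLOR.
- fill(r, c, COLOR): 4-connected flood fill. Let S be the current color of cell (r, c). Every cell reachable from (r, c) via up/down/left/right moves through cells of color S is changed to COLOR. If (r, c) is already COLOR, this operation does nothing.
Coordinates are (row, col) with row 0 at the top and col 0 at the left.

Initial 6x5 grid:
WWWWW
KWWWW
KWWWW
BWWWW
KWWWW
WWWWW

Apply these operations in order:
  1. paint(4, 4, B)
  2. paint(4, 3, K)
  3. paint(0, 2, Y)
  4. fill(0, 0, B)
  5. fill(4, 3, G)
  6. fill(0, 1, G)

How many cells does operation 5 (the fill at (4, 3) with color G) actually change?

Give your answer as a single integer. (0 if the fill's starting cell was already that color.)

Answer: 1

Derivation:
After op 1 paint(4,4,B):
WWWWW
KWWWW
KWWWW
BWWWW
KWWWB
WWWWW
After op 2 paint(4,3,K):
WWWWW
KWWWW
KWWWW
BWWWW
KWWKB
WWWWW
After op 3 paint(0,2,Y):
WWYWW
KWWWW
KWWWW
BWWWW
KWWKB
WWWWW
After op 4 fill(0,0,B) [23 cells changed]:
BBYBB
KBBBB
KBBBB
BBBBB
KBBKB
BBBBB
After op 5 fill(4,3,G) [1 cells changed]:
BBYBB
KBBBB
KBBBB
BBBBB
KBBGB
BBBBB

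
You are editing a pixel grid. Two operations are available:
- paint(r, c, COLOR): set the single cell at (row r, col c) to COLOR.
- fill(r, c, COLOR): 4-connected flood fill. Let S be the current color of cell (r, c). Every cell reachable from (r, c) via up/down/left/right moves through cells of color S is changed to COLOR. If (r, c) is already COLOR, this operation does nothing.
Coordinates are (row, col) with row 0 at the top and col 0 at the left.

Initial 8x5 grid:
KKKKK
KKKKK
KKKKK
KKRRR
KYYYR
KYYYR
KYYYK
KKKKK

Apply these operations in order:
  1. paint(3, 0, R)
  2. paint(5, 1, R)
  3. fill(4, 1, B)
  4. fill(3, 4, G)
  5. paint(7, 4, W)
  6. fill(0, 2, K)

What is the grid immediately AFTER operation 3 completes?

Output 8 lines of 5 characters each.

After op 1 paint(3,0,R):
KKKKK
KKKKK
KKKKK
RKRRR
KYYYR
KYYYR
KYYYK
KKKKK
After op 2 paint(5,1,R):
KKKKK
KKKKK
KKKKK
RKRRR
KYYYR
KRYYR
KYYYK
KKKKK
After op 3 fill(4,1,B) [8 cells changed]:
KKKKK
KKKKK
KKKKK
RKRRR
KBBBR
KRBBR
KBBBK
KKKKK

Answer: KKKKK
KKKKK
KKKKK
RKRRR
KBBBR
KRBBR
KBBBK
KKKKK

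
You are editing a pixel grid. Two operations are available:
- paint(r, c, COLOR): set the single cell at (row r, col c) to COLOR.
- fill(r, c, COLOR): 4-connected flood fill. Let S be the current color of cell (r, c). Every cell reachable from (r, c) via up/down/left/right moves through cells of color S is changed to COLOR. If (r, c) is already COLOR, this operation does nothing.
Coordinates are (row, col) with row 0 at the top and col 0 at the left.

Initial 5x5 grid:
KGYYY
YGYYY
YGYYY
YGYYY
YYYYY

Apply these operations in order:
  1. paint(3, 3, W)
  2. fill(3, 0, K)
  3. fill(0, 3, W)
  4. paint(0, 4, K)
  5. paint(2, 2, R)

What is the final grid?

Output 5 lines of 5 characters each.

After op 1 paint(3,3,W):
KGYYY
YGYYY
YGYYY
YGYWY
YYYYY
After op 2 fill(3,0,K) [19 cells changed]:
KGKKK
KGKKK
KGKKK
KGKWK
KKKKK
After op 3 fill(0,3,W) [20 cells changed]:
WGWWW
WGWWW
WGWWW
WGWWW
WWWWW
After op 4 paint(0,4,K):
WGWWK
WGWWW
WGWWW
WGWWW
WWWWW
After op 5 paint(2,2,R):
WGWWK
WGWWW
WGRWW
WGWWW
WWWWW

Answer: WGWWK
WGWWW
WGRWW
WGWWW
WWWWW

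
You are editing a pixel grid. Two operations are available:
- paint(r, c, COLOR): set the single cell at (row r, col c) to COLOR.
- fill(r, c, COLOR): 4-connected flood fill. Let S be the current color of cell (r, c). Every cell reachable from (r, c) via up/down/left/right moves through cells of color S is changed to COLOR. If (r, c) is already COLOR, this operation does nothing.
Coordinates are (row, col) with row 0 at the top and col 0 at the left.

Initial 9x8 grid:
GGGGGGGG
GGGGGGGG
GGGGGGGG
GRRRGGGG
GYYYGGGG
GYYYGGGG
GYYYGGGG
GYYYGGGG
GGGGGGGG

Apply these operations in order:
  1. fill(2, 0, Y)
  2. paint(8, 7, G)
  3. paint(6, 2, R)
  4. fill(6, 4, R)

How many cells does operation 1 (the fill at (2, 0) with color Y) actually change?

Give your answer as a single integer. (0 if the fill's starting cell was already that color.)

Answer: 57

Derivation:
After op 1 fill(2,0,Y) [57 cells changed]:
YYYYYYYY
YYYYYYYY
YYYYYYYY
YRRRYYYY
YYYYYYYY
YYYYYYYY
YYYYYYYY
YYYYYYYY
YYYYYYYY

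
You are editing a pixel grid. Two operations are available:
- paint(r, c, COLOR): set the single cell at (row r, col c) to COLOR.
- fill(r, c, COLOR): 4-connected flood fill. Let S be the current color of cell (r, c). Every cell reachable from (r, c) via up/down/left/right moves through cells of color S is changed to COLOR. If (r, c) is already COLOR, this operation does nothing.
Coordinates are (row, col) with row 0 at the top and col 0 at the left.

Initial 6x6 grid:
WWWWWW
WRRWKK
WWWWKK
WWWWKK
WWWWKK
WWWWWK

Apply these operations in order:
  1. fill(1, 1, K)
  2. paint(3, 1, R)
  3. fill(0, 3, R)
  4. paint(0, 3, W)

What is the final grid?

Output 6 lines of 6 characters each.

Answer: RRRWRR
RKKRKK
RRRRKK
RRRRKK
RRRRKK
RRRRRK

Derivation:
After op 1 fill(1,1,K) [2 cells changed]:
WWWWWW
WKKWKK
WWWWKK
WWWWKK
WWWWKK
WWWWWK
After op 2 paint(3,1,R):
WWWWWW
WKKWKK
WWWWKK
WRWWKK
WWWWKK
WWWWWK
After op 3 fill(0,3,R) [24 cells changed]:
RRRRRR
RKKRKK
RRRRKK
RRRRKK
RRRRKK
RRRRRK
After op 4 paint(0,3,W):
RRRWRR
RKKRKK
RRRRKK
RRRRKK
RRRRKK
RRRRRK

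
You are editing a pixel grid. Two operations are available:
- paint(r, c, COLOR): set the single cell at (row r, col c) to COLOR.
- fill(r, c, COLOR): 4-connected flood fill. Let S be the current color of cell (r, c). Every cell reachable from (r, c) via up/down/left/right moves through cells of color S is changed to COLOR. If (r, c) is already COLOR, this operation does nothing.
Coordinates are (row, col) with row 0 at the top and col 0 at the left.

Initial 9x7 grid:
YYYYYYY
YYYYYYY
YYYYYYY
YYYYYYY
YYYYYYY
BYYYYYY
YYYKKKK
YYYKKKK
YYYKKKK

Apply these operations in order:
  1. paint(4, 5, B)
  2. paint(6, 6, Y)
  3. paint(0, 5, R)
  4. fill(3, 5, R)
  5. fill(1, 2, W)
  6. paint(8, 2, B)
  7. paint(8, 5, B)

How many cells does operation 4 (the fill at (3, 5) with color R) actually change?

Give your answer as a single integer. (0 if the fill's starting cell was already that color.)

Answer: 49

Derivation:
After op 1 paint(4,5,B):
YYYYYYY
YYYYYYY
YYYYYYY
YYYYYYY
YYYYYBY
BYYYYYY
YYYKKKK
YYYKKKK
YYYKKKK
After op 2 paint(6,6,Y):
YYYYYYY
YYYYYYY
YYYYYYY
YYYYYYY
YYYYYBY
BYYYYYY
YYYKKKY
YYYKKKK
YYYKKKK
After op 3 paint(0,5,R):
YYYYYRY
YYYYYYY
YYYYYYY
YYYYYYY
YYYYYBY
BYYYYYY
YYYKKKY
YYYKKKK
YYYKKKK
After op 4 fill(3,5,R) [49 cells changed]:
RRRRRRR
RRRRRRR
RRRRRRR
RRRRRRR
RRRRRBR
BRRRRRR
RRRKKKR
RRRKKKK
RRRKKKK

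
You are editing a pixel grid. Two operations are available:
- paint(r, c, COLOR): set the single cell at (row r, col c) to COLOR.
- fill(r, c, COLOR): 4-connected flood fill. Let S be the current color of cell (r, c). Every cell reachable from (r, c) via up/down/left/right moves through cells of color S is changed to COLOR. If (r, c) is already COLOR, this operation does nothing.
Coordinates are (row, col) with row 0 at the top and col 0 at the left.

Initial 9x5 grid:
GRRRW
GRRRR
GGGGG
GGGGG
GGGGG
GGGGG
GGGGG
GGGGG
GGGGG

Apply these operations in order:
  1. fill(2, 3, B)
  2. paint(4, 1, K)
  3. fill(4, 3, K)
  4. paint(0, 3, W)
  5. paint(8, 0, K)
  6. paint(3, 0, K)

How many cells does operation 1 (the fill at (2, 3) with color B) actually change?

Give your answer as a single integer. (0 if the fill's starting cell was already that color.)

After op 1 fill(2,3,B) [37 cells changed]:
BRRRW
BRRRR
BBBBB
BBBBB
BBBBB
BBBBB
BBBBB
BBBBB
BBBBB

Answer: 37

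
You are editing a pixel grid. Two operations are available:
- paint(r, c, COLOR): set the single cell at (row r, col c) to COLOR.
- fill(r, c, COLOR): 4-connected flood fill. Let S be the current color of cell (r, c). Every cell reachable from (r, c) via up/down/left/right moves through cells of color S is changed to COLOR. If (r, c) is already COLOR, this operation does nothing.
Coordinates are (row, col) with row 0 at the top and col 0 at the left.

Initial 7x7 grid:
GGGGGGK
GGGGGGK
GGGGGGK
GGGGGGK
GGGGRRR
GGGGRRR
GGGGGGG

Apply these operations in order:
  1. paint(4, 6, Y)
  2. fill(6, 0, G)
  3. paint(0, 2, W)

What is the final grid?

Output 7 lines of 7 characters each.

Answer: GGWGGGK
GGGGGGK
GGGGGGK
GGGGGGK
GGGGRRY
GGGGRRR
GGGGGGG

Derivation:
After op 1 paint(4,6,Y):
GGGGGGK
GGGGGGK
GGGGGGK
GGGGGGK
GGGGRRY
GGGGRRR
GGGGGGG
After op 2 fill(6,0,G) [0 cells changed]:
GGGGGGK
GGGGGGK
GGGGGGK
GGGGGGK
GGGGRRY
GGGGRRR
GGGGGGG
After op 3 paint(0,2,W):
GGWGGGK
GGGGGGK
GGGGGGK
GGGGGGK
GGGGRRY
GGGGRRR
GGGGGGG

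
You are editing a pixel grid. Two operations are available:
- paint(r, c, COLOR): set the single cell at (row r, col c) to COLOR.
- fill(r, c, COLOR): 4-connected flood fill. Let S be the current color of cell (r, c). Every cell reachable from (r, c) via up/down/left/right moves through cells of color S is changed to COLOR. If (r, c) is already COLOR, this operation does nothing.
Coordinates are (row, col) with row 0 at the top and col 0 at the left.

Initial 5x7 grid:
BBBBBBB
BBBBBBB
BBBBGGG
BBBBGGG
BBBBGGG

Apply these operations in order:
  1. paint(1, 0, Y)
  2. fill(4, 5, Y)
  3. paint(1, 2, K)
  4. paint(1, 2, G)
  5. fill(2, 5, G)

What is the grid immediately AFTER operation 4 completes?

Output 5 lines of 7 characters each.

After op 1 paint(1,0,Y):
BBBBBBB
YBBBBBB
BBBBGGG
BBBBGGG
BBBBGGG
After op 2 fill(4,5,Y) [9 cells changed]:
BBBBBBB
YBBBBBB
BBBBYYY
BBBBYYY
BBBBYYY
After op 3 paint(1,2,K):
BBBBBBB
YBKBBBB
BBBBYYY
BBBBYYY
BBBBYYY
After op 4 paint(1,2,G):
BBBBBBB
YBGBBBB
BBBBYYY
BBBBYYY
BBBBYYY

Answer: BBBBBBB
YBGBBBB
BBBBYYY
BBBBYYY
BBBBYYY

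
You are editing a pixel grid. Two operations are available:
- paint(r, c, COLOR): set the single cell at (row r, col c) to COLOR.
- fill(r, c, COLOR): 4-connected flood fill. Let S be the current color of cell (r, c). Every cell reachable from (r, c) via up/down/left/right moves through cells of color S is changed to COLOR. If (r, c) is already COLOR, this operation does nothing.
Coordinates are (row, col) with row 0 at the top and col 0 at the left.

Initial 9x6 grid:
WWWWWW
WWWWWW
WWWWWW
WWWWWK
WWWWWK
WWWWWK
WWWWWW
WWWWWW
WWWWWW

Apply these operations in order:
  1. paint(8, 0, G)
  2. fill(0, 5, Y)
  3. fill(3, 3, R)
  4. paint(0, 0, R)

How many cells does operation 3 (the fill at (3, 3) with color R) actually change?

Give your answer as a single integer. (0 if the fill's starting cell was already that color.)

Answer: 50

Derivation:
After op 1 paint(8,0,G):
WWWWWW
WWWWWW
WWWWWW
WWWWWK
WWWWWK
WWWWWK
WWWWWW
WWWWWW
GWWWWW
After op 2 fill(0,5,Y) [50 cells changed]:
YYYYYY
YYYYYY
YYYYYY
YYYYYK
YYYYYK
YYYYYK
YYYYYY
YYYYYY
GYYYYY
After op 3 fill(3,3,R) [50 cells changed]:
RRRRRR
RRRRRR
RRRRRR
RRRRRK
RRRRRK
RRRRRK
RRRRRR
RRRRRR
GRRRRR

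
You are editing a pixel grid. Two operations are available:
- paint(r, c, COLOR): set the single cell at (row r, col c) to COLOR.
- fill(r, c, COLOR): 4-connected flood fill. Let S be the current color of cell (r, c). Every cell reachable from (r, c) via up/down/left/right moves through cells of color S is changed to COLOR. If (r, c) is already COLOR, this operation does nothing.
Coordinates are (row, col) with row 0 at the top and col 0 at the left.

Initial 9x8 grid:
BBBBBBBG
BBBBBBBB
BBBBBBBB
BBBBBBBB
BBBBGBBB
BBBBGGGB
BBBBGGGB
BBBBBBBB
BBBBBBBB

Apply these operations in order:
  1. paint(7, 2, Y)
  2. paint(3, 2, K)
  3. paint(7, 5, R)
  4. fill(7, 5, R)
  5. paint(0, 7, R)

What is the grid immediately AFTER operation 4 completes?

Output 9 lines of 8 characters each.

After op 1 paint(7,2,Y):
BBBBBBBG
BBBBBBBB
BBBBBBBB
BBBBBBBB
BBBBGBBB
BBBBGGGB
BBBBGGGB
BBYBBBBB
BBBBBBBB
After op 2 paint(3,2,K):
BBBBBBBG
BBBBBBBB
BBBBBBBB
BBKBBBBB
BBBBGBBB
BBBBGGGB
BBBBGGGB
BBYBBBBB
BBBBBBBB
After op 3 paint(7,5,R):
BBBBBBBG
BBBBBBBB
BBBBBBBB
BBKBBBBB
BBBBGBBB
BBBBGGGB
BBBBGGGB
BBYBBRBB
BBBBBBBB
After op 4 fill(7,5,R) [0 cells changed]:
BBBBBBBG
BBBBBBBB
BBBBBBBB
BBKBBBBB
BBBBGBBB
BBBBGGGB
BBBBGGGB
BBYBBRBB
BBBBBBBB

Answer: BBBBBBBG
BBBBBBBB
BBBBBBBB
BBKBBBBB
BBBBGBBB
BBBBGGGB
BBBBGGGB
BBYBBRBB
BBBBBBBB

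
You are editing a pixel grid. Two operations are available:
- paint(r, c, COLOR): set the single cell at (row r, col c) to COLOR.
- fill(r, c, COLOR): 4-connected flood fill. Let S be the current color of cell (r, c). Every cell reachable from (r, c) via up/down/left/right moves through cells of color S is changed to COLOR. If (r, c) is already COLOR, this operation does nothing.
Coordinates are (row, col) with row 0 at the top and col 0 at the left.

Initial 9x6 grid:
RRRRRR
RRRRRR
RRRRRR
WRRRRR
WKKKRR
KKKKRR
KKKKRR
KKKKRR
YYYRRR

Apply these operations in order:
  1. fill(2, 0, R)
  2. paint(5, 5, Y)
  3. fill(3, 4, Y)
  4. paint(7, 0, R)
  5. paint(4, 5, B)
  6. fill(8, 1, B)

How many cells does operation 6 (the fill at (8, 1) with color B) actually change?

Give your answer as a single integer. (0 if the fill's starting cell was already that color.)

After op 1 fill(2,0,R) [0 cells changed]:
RRRRRR
RRRRRR
RRRRRR
WRRRRR
WKKKRR
KKKKRR
KKKKRR
KKKKRR
YYYRRR
After op 2 paint(5,5,Y):
RRRRRR
RRRRRR
RRRRRR
WRRRRR
WKKKRR
KKKKRY
KKKKRR
KKKKRR
YYYRRR
After op 3 fill(3,4,Y) [33 cells changed]:
YYYYYY
YYYYYY
YYYYYY
WYYYYY
WKKKYY
KKKKYY
KKKKYY
KKKKYY
YYYYYY
After op 4 paint(7,0,R):
YYYYYY
YYYYYY
YYYYYY
WYYYYY
WKKKYY
KKKKYY
KKKKYY
RKKKYY
YYYYYY
After op 5 paint(4,5,B):
YYYYYY
YYYYYY
YYYYYY
WYYYYY
WKKKYB
KKKKYY
KKKKYY
RKKKYY
YYYYYY
After op 6 fill(8,1,B) [36 cells changed]:
BBBBBB
BBBBBB
BBBBBB
WBBBBB
WKKKBB
KKKKBB
KKKKBB
RKKKBB
BBBBBB

Answer: 36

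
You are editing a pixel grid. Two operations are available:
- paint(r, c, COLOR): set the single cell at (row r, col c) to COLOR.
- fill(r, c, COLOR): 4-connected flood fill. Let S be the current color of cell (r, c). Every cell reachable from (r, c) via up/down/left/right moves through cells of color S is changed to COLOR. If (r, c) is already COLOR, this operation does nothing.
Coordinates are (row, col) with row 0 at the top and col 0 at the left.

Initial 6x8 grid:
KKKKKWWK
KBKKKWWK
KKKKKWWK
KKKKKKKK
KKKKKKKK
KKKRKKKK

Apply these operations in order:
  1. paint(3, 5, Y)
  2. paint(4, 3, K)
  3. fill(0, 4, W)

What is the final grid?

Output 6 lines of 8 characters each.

Answer: WWWWWWWW
WBWWWWWW
WWWWWWWW
WWWWWYWW
WWWWWWWW
WWWRWWWW

Derivation:
After op 1 paint(3,5,Y):
KKKKKWWK
KBKKKWWK
KKKKKWWK
KKKKKYKK
KKKKKKKK
KKKRKKKK
After op 2 paint(4,3,K):
KKKKKWWK
KBKKKWWK
KKKKKWWK
KKKKKYKK
KKKKKKKK
KKKRKKKK
After op 3 fill(0,4,W) [39 cells changed]:
WWWWWWWW
WBWWWWWW
WWWWWWWW
WWWWWYWW
WWWWWWWW
WWWRWWWW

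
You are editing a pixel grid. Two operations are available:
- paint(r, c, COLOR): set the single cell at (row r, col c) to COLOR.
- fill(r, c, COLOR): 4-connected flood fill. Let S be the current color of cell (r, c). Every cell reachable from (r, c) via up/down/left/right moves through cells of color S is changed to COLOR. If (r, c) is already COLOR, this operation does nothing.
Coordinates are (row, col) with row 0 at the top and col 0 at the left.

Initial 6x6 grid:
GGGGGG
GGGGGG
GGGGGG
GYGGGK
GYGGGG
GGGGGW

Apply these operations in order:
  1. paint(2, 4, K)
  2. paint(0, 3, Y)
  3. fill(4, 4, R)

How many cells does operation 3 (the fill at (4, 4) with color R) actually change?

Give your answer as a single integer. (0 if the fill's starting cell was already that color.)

Answer: 30

Derivation:
After op 1 paint(2,4,K):
GGGGGG
GGGGGG
GGGGKG
GYGGGK
GYGGGG
GGGGGW
After op 2 paint(0,3,Y):
GGGYGG
GGGGGG
GGGGKG
GYGGGK
GYGGGG
GGGGGW
After op 3 fill(4,4,R) [30 cells changed]:
RRRYRR
RRRRRR
RRRRKR
RYRRRK
RYRRRR
RRRRRW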